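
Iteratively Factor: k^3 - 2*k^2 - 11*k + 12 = (k - 1)*(k^2 - k - 12) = (k - 4)*(k - 1)*(k + 3)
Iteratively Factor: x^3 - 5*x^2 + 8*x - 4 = (x - 2)*(x^2 - 3*x + 2) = (x - 2)^2*(x - 1)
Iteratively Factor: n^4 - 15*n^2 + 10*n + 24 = (n - 2)*(n^3 + 2*n^2 - 11*n - 12) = (n - 2)*(n + 4)*(n^2 - 2*n - 3) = (n - 3)*(n - 2)*(n + 4)*(n + 1)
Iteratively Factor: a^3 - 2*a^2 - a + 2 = (a + 1)*(a^2 - 3*a + 2) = (a - 2)*(a + 1)*(a - 1)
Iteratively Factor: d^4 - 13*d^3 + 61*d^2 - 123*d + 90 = (d - 3)*(d^3 - 10*d^2 + 31*d - 30) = (d - 3)^2*(d^2 - 7*d + 10) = (d - 3)^2*(d - 2)*(d - 5)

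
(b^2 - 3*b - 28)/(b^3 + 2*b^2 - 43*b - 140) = 1/(b + 5)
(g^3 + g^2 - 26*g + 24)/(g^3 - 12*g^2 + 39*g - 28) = (g + 6)/(g - 7)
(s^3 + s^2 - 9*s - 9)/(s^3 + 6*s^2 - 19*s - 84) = (s^2 - 2*s - 3)/(s^2 + 3*s - 28)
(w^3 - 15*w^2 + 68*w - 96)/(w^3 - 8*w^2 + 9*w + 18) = (w^2 - 12*w + 32)/(w^2 - 5*w - 6)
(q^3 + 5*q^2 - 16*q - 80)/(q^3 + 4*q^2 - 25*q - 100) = (q - 4)/(q - 5)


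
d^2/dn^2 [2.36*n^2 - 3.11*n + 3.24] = 4.72000000000000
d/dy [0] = 0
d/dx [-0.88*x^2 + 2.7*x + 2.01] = 2.7 - 1.76*x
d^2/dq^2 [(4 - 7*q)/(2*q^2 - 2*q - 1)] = 4*(2*(2*q - 1)^2*(7*q - 4) + (21*q - 11)*(-2*q^2 + 2*q + 1))/(-2*q^2 + 2*q + 1)^3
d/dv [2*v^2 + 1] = 4*v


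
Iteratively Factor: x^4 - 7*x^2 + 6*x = (x - 1)*(x^3 + x^2 - 6*x) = (x - 1)*(x + 3)*(x^2 - 2*x) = x*(x - 1)*(x + 3)*(x - 2)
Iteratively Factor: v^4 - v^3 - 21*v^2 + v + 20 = (v - 5)*(v^3 + 4*v^2 - v - 4) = (v - 5)*(v - 1)*(v^2 + 5*v + 4) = (v - 5)*(v - 1)*(v + 1)*(v + 4)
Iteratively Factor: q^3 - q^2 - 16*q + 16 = (q + 4)*(q^2 - 5*q + 4) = (q - 1)*(q + 4)*(q - 4)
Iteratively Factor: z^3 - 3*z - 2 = (z + 1)*(z^2 - z - 2) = (z + 1)^2*(z - 2)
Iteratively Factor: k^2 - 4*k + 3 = (k - 1)*(k - 3)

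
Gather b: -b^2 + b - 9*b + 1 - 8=-b^2 - 8*b - 7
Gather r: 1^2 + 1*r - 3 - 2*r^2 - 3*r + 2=-2*r^2 - 2*r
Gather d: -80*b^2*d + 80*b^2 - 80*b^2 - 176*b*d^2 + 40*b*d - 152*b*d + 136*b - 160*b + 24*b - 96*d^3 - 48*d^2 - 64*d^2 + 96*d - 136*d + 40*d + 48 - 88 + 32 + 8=-96*d^3 + d^2*(-176*b - 112) + d*(-80*b^2 - 112*b)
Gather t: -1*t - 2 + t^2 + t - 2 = t^2 - 4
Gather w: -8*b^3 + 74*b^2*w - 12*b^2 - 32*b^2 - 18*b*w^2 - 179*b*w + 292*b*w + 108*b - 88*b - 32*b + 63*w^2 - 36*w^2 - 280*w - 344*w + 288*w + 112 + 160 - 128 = -8*b^3 - 44*b^2 - 12*b + w^2*(27 - 18*b) + w*(74*b^2 + 113*b - 336) + 144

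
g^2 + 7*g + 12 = (g + 3)*(g + 4)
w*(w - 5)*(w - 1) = w^3 - 6*w^2 + 5*w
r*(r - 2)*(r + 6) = r^3 + 4*r^2 - 12*r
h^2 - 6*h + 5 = (h - 5)*(h - 1)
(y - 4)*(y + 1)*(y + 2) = y^3 - y^2 - 10*y - 8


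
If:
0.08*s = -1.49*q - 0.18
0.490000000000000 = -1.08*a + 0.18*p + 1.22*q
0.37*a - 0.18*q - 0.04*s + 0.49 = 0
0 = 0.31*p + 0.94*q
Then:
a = -0.78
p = 1.57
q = -0.52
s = 7.39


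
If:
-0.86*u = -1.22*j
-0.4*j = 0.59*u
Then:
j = 0.00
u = 0.00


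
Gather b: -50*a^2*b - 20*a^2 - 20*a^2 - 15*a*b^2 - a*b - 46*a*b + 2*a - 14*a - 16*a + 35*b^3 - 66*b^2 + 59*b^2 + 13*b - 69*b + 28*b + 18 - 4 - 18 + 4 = -40*a^2 - 28*a + 35*b^3 + b^2*(-15*a - 7) + b*(-50*a^2 - 47*a - 28)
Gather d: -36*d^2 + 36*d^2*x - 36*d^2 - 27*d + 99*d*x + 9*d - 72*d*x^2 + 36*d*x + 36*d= d^2*(36*x - 72) + d*(-72*x^2 + 135*x + 18)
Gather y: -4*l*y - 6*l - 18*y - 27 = -6*l + y*(-4*l - 18) - 27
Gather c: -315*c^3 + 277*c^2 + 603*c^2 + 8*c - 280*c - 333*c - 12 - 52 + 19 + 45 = -315*c^3 + 880*c^2 - 605*c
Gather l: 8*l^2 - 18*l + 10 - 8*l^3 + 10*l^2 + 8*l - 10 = -8*l^3 + 18*l^2 - 10*l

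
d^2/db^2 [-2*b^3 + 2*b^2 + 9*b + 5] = 4 - 12*b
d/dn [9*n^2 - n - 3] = 18*n - 1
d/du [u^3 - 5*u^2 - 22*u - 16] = 3*u^2 - 10*u - 22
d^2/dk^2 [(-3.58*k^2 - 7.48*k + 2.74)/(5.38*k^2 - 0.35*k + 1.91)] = (1.13686837721616e-13*k^4 - 446.490504*k^3 + 696.57012*k^2 + 430.221384*k - 91.76124)/(155.720872*k^6 - 30.39162*k^5 + 167.828562*k^4 - 21.622055*k^3 + 59.582259*k^2 - 3.830505*k + 6.967871)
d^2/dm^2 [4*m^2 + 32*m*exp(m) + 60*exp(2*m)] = 32*m*exp(m) + 240*exp(2*m) + 64*exp(m) + 8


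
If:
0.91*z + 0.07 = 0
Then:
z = -0.08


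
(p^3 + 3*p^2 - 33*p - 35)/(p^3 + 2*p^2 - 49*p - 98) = (p^2 - 4*p - 5)/(p^2 - 5*p - 14)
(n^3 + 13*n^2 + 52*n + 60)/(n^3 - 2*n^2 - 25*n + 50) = (n^2 + 8*n + 12)/(n^2 - 7*n + 10)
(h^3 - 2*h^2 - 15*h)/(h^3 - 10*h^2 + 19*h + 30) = h*(h + 3)/(h^2 - 5*h - 6)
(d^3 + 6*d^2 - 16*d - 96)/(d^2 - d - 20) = (d^2 + 2*d - 24)/(d - 5)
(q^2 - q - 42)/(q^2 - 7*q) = (q + 6)/q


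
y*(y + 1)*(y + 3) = y^3 + 4*y^2 + 3*y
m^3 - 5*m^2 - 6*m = m*(m - 6)*(m + 1)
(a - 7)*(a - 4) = a^2 - 11*a + 28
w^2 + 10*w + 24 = (w + 4)*(w + 6)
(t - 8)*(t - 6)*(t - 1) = t^3 - 15*t^2 + 62*t - 48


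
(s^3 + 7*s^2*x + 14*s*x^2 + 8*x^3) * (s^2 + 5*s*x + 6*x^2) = s^5 + 12*s^4*x + 55*s^3*x^2 + 120*s^2*x^3 + 124*s*x^4 + 48*x^5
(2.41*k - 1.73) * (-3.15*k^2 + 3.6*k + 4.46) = -7.5915*k^3 + 14.1255*k^2 + 4.5206*k - 7.7158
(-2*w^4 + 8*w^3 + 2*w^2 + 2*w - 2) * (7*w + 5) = -14*w^5 + 46*w^4 + 54*w^3 + 24*w^2 - 4*w - 10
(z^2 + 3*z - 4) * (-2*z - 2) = -2*z^3 - 8*z^2 + 2*z + 8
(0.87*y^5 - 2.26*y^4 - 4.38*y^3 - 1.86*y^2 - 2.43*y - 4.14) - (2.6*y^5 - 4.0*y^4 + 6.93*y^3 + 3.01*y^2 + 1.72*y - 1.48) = -1.73*y^5 + 1.74*y^4 - 11.31*y^3 - 4.87*y^2 - 4.15*y - 2.66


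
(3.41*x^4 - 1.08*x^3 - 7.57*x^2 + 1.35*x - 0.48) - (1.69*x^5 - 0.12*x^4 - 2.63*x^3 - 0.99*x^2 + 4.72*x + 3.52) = -1.69*x^5 + 3.53*x^4 + 1.55*x^3 - 6.58*x^2 - 3.37*x - 4.0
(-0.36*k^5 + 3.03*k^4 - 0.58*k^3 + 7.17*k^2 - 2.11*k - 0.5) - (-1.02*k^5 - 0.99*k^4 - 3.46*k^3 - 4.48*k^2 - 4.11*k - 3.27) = 0.66*k^5 + 4.02*k^4 + 2.88*k^3 + 11.65*k^2 + 2.0*k + 2.77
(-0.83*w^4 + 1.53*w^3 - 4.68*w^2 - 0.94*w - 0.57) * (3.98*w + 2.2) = -3.3034*w^5 + 4.2634*w^4 - 15.2604*w^3 - 14.0372*w^2 - 4.3366*w - 1.254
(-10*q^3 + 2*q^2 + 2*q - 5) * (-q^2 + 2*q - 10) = 10*q^5 - 22*q^4 + 102*q^3 - 11*q^2 - 30*q + 50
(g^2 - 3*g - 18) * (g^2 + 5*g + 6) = g^4 + 2*g^3 - 27*g^2 - 108*g - 108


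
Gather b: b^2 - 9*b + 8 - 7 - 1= b^2 - 9*b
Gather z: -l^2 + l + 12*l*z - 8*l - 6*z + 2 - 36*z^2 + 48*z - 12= -l^2 - 7*l - 36*z^2 + z*(12*l + 42) - 10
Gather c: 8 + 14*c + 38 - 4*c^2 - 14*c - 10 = 36 - 4*c^2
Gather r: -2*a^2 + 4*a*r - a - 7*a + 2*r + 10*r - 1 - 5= -2*a^2 - 8*a + r*(4*a + 12) - 6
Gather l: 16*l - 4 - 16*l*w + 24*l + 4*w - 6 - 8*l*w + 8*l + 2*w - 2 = l*(48 - 24*w) + 6*w - 12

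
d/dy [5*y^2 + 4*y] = 10*y + 4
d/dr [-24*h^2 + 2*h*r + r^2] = 2*h + 2*r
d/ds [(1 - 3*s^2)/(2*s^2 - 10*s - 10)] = (15*s^2 + 28*s + 5)/(2*(s^4 - 10*s^3 + 15*s^2 + 50*s + 25))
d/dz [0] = 0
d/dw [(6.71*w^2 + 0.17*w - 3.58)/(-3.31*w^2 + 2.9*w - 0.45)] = (20.0217*w^2 - 29.7386*w + 10.3055)/(10.9561*w^4 - 19.198*w^3 + 11.389*w^2 - 2.61*w + 0.2025)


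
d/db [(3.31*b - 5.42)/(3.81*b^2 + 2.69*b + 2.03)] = (-12.6111*b^2 + 41.3004*b + 21.2991)/(14.5161*b^4 + 20.4978*b^3 + 22.7047*b^2 + 10.9214*b + 4.1209)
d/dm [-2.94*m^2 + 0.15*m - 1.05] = 0.15 - 5.88*m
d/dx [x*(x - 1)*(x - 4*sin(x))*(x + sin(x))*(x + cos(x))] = -x*(x - 1)*(x - 4*sin(x))*(x + sin(x))*(sin(x) - 1) + x*(x - 1)*(x - 4*sin(x))*(x + cos(x))*(cos(x) + 1) - x*(x - 1)*(x + sin(x))*(x + cos(x))*(4*cos(x) - 1) + x*(x - 4*sin(x))*(x + sin(x))*(x + cos(x)) + (x - 1)*(x - 4*sin(x))*(x + sin(x))*(x + cos(x))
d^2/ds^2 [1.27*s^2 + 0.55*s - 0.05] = 2.54000000000000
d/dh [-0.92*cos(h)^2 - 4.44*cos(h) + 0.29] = (1.84*cos(h) + 4.44)*sin(h)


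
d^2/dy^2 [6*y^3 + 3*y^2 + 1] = 36*y + 6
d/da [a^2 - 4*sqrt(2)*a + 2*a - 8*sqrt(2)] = 2*a - 4*sqrt(2) + 2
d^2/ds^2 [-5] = 0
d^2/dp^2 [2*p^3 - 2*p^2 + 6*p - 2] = 12*p - 4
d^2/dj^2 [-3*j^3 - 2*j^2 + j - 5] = -18*j - 4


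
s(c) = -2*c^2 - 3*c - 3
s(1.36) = -10.78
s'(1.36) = -8.44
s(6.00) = -93.00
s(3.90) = -45.12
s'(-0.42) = -1.32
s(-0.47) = -2.03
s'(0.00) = -3.00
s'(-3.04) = 9.16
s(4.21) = -51.08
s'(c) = -4*c - 3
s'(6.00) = -27.00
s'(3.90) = -18.60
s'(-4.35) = 14.40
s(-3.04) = -12.36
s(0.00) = -3.00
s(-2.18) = -5.96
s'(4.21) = -19.84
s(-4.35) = -27.80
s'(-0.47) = -1.12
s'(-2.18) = 5.72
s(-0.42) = -2.09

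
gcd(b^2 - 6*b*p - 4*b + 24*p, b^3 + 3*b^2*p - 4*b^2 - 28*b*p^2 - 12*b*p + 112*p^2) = b - 4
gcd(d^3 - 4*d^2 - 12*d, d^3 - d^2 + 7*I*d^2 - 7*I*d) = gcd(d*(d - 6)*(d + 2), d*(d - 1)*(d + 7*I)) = d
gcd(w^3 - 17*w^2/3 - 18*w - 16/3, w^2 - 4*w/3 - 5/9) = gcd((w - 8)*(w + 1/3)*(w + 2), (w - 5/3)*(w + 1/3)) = w + 1/3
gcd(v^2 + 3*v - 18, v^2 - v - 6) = v - 3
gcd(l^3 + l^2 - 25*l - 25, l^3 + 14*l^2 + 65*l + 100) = l + 5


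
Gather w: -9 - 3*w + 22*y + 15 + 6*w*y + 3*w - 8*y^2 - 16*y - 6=6*w*y - 8*y^2 + 6*y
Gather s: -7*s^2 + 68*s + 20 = -7*s^2 + 68*s + 20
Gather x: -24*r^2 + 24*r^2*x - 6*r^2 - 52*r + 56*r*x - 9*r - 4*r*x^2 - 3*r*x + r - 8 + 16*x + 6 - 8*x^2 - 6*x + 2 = -30*r^2 - 60*r + x^2*(-4*r - 8) + x*(24*r^2 + 53*r + 10)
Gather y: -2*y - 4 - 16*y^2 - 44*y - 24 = -16*y^2 - 46*y - 28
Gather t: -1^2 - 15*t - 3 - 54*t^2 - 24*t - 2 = -54*t^2 - 39*t - 6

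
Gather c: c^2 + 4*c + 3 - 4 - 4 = c^2 + 4*c - 5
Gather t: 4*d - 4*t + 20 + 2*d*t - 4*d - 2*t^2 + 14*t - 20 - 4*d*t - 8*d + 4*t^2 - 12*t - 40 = -8*d + 2*t^2 + t*(-2*d - 2) - 40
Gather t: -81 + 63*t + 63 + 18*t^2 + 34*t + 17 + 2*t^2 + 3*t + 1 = 20*t^2 + 100*t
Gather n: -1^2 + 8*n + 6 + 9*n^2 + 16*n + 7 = 9*n^2 + 24*n + 12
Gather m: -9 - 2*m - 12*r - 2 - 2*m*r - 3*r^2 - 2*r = m*(-2*r - 2) - 3*r^2 - 14*r - 11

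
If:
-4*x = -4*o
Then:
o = x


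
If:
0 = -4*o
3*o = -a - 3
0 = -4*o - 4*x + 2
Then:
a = -3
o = 0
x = 1/2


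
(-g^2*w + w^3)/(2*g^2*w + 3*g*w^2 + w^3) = (-g + w)/(2*g + w)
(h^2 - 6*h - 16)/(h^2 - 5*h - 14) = (h - 8)/(h - 7)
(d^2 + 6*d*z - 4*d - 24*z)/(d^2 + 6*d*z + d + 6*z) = (d - 4)/(d + 1)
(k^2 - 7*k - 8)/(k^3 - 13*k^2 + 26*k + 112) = (k + 1)/(k^2 - 5*k - 14)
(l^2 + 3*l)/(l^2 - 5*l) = (l + 3)/(l - 5)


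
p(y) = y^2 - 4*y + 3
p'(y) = 2*y - 4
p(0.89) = 0.23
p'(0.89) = -2.22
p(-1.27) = 9.69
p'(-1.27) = -6.54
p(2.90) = -0.19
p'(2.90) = 1.80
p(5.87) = 13.98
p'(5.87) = 7.74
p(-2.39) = 18.27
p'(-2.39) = -8.78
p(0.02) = 2.92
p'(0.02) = -3.96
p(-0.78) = 6.73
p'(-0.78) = -5.56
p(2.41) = -0.83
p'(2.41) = 0.82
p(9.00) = 48.00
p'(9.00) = 14.00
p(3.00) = 0.00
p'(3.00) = 2.00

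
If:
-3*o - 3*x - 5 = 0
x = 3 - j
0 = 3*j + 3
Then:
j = -1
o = -17/3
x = 4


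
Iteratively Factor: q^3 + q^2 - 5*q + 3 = (q - 1)*(q^2 + 2*q - 3) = (q - 1)*(q + 3)*(q - 1)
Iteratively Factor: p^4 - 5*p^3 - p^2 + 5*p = (p + 1)*(p^3 - 6*p^2 + 5*p) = p*(p + 1)*(p^2 - 6*p + 5) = p*(p - 1)*(p + 1)*(p - 5)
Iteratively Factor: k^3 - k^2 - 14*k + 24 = (k - 3)*(k^2 + 2*k - 8) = (k - 3)*(k + 4)*(k - 2)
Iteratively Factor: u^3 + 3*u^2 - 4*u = (u + 4)*(u^2 - u) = u*(u + 4)*(u - 1)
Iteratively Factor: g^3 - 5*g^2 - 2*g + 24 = (g - 3)*(g^2 - 2*g - 8) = (g - 4)*(g - 3)*(g + 2)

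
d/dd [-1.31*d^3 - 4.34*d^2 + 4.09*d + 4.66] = -3.93*d^2 - 8.68*d + 4.09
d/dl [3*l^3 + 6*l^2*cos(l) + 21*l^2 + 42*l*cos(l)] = -6*l^2*sin(l) + 9*l^2 - 42*l*sin(l) + 12*l*cos(l) + 42*l + 42*cos(l)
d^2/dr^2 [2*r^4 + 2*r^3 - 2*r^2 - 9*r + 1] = 24*r^2 + 12*r - 4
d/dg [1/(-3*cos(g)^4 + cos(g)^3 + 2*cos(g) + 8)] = (-12*cos(g)^3 + 3*cos(g)^2 + 2)*sin(g)/(-3*cos(g)^4 + cos(g)^3 + 2*cos(g) + 8)^2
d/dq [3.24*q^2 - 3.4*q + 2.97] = 6.48*q - 3.4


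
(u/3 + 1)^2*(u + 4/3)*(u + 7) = u^4/9 + 43*u^3/27 + 205*u^2/27 + 131*u/9 + 28/3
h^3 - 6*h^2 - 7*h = h*(h - 7)*(h + 1)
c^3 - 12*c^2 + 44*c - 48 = (c - 6)*(c - 4)*(c - 2)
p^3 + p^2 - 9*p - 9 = (p - 3)*(p + 1)*(p + 3)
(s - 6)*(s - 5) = s^2 - 11*s + 30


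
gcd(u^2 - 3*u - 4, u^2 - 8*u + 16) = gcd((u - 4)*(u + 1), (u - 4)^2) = u - 4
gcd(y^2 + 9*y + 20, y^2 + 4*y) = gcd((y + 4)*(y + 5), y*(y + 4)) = y + 4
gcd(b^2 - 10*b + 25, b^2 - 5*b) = b - 5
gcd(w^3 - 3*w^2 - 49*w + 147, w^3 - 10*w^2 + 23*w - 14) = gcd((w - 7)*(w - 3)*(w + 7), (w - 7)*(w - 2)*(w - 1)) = w - 7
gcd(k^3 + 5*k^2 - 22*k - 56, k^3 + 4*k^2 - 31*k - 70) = k^2 + 9*k + 14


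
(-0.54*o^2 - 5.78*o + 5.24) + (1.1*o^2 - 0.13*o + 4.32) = 0.56*o^2 - 5.91*o + 9.56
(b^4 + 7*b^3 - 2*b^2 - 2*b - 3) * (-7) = -7*b^4 - 49*b^3 + 14*b^2 + 14*b + 21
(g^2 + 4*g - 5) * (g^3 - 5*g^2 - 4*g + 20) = g^5 - g^4 - 29*g^3 + 29*g^2 + 100*g - 100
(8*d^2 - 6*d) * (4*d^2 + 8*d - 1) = 32*d^4 + 40*d^3 - 56*d^2 + 6*d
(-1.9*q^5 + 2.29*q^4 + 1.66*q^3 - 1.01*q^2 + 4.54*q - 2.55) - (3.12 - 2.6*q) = -1.9*q^5 + 2.29*q^4 + 1.66*q^3 - 1.01*q^2 + 7.14*q - 5.67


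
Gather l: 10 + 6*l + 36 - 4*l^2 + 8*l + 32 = -4*l^2 + 14*l + 78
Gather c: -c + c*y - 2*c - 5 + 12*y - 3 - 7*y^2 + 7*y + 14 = c*(y - 3) - 7*y^2 + 19*y + 6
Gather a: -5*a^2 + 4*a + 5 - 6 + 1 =-5*a^2 + 4*a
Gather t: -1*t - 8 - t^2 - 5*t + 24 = -t^2 - 6*t + 16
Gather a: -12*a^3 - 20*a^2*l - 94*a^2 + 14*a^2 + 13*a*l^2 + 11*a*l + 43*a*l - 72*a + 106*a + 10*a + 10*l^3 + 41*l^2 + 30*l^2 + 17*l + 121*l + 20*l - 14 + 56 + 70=-12*a^3 + a^2*(-20*l - 80) + a*(13*l^2 + 54*l + 44) + 10*l^3 + 71*l^2 + 158*l + 112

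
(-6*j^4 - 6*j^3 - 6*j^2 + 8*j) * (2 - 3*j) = 18*j^5 + 6*j^4 + 6*j^3 - 36*j^2 + 16*j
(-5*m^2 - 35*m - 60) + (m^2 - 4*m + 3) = -4*m^2 - 39*m - 57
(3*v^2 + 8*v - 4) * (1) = 3*v^2 + 8*v - 4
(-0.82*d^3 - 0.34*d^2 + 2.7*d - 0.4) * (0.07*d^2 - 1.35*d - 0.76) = -0.0574*d^5 + 1.0832*d^4 + 1.2712*d^3 - 3.4146*d^2 - 1.512*d + 0.304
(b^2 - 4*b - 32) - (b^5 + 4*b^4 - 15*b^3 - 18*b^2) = -b^5 - 4*b^4 + 15*b^3 + 19*b^2 - 4*b - 32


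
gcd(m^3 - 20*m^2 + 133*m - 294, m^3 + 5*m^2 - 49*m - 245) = m - 7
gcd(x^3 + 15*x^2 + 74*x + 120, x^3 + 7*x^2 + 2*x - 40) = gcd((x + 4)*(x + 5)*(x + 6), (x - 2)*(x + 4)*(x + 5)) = x^2 + 9*x + 20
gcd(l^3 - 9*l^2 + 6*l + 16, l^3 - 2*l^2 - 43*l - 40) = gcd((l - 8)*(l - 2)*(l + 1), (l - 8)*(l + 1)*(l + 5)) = l^2 - 7*l - 8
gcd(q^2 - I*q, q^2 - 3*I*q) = q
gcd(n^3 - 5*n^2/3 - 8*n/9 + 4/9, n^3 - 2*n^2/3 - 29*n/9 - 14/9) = n + 2/3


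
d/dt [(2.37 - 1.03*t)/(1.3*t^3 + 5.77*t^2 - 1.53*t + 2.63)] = (2.678*t^3 - 3.2999*t^2 - 27.3498*t + 0.9172)/(1.69*t^6 + 15.002*t^5 + 29.3149*t^4 - 10.8182*t^3 + 32.6911*t^2 - 8.0478*t + 6.9169)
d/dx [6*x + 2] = 6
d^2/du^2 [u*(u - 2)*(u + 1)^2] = 12*u^2 - 6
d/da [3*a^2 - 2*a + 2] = 6*a - 2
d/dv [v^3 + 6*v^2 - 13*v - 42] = 3*v^2 + 12*v - 13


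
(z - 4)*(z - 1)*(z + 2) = z^3 - 3*z^2 - 6*z + 8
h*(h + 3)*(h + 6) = h^3 + 9*h^2 + 18*h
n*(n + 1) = n^2 + n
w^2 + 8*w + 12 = (w + 2)*(w + 6)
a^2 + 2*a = a*(a + 2)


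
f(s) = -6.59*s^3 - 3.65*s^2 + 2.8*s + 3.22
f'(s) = -19.77*s^2 - 7.3*s + 2.8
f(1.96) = -54.93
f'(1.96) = -87.46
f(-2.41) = 67.52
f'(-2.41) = -94.43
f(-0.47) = 1.78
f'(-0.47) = 1.86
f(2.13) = -71.06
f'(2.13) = -102.44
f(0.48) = 2.99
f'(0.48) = -5.26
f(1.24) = -11.48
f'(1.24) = -36.65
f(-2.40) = 66.58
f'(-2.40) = -93.56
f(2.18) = -76.30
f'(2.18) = -107.07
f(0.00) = 3.22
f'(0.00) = 2.80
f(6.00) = -1534.82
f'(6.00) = -752.72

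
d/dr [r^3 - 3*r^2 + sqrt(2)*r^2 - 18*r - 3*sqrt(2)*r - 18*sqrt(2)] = 3*r^2 - 6*r + 2*sqrt(2)*r - 18 - 3*sqrt(2)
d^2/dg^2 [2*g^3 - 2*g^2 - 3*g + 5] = 12*g - 4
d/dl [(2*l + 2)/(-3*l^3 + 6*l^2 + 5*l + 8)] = 6*(2*l^3 + l^2 - 4*l + 1)/(9*l^6 - 36*l^5 + 6*l^4 + 12*l^3 + 121*l^2 + 80*l + 64)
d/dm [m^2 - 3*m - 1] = 2*m - 3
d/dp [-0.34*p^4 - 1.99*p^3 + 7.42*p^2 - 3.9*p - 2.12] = -1.36*p^3 - 5.97*p^2 + 14.84*p - 3.9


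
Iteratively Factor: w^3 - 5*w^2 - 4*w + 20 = (w + 2)*(w^2 - 7*w + 10) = (w - 2)*(w + 2)*(w - 5)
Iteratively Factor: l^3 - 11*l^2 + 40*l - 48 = (l - 4)*(l^2 - 7*l + 12) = (l - 4)*(l - 3)*(l - 4)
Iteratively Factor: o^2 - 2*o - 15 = (o - 5)*(o + 3)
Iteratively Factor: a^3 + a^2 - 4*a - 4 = (a + 1)*(a^2 - 4) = (a - 2)*(a + 1)*(a + 2)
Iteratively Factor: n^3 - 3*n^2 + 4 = (n + 1)*(n^2 - 4*n + 4) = (n - 2)*(n + 1)*(n - 2)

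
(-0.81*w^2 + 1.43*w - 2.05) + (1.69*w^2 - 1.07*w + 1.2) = 0.88*w^2 + 0.36*w - 0.85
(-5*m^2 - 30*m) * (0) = 0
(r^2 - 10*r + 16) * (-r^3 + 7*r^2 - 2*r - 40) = -r^5 + 17*r^4 - 88*r^3 + 92*r^2 + 368*r - 640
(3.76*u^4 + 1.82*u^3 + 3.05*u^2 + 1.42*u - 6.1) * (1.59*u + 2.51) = 5.9784*u^5 + 12.3314*u^4 + 9.4177*u^3 + 9.9133*u^2 - 6.1348*u - 15.311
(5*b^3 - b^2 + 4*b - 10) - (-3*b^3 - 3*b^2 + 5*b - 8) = 8*b^3 + 2*b^2 - b - 2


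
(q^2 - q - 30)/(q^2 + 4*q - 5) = (q - 6)/(q - 1)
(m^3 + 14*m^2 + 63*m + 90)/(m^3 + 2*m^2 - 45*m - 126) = (m + 5)/(m - 7)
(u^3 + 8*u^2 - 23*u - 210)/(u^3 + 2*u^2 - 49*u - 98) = (u^2 + u - 30)/(u^2 - 5*u - 14)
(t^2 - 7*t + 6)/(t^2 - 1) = (t - 6)/(t + 1)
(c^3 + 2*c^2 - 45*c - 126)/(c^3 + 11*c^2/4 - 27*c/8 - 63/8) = 8*(c^2 - c - 42)/(8*c^2 - 2*c - 21)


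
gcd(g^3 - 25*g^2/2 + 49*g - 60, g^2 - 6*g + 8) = g - 4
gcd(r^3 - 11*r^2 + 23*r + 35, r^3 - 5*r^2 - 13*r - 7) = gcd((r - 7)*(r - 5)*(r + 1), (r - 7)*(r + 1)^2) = r^2 - 6*r - 7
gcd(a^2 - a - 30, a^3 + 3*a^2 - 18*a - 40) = a + 5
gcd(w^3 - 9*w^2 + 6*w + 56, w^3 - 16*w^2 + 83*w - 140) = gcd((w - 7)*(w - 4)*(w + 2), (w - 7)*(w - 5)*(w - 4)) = w^2 - 11*w + 28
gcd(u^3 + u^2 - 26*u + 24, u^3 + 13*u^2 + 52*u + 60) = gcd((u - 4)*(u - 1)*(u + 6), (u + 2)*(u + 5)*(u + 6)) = u + 6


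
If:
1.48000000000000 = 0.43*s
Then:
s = 3.44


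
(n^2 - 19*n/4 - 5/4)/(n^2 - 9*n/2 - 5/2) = (4*n + 1)/(2*(2*n + 1))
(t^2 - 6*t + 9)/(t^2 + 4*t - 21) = (t - 3)/(t + 7)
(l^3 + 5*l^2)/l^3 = (l + 5)/l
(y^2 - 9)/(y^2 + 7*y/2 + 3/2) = 2*(y - 3)/(2*y + 1)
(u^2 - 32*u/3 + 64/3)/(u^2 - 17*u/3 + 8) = (u - 8)/(u - 3)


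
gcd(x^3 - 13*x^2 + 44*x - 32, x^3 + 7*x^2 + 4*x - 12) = x - 1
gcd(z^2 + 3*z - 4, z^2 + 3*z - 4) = z^2 + 3*z - 4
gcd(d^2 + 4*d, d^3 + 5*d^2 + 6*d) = d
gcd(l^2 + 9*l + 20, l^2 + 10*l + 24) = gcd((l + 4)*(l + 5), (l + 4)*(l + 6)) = l + 4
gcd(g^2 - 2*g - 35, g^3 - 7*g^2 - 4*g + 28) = g - 7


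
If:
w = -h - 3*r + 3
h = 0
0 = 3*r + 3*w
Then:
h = 0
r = 3/2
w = -3/2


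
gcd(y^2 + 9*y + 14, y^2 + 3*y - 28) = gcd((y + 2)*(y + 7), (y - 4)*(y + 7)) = y + 7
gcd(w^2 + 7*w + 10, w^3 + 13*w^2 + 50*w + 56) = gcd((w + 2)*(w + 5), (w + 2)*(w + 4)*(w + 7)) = w + 2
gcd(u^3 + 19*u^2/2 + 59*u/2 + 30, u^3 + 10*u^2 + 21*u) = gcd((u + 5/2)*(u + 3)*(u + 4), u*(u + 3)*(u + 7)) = u + 3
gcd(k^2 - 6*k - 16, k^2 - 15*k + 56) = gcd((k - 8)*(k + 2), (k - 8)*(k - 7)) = k - 8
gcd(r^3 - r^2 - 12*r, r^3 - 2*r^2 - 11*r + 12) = r^2 - r - 12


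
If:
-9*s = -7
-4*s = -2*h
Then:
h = 14/9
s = 7/9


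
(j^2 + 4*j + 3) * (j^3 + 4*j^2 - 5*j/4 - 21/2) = j^5 + 8*j^4 + 71*j^3/4 - 7*j^2/2 - 183*j/4 - 63/2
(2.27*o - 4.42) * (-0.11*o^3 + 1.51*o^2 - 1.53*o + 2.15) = -0.2497*o^4 + 3.9139*o^3 - 10.1473*o^2 + 11.6431*o - 9.503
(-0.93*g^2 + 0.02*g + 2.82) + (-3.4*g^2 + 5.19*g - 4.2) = -4.33*g^2 + 5.21*g - 1.38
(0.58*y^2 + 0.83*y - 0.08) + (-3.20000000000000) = 0.58*y^2 + 0.83*y - 3.28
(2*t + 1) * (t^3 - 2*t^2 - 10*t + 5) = 2*t^4 - 3*t^3 - 22*t^2 + 5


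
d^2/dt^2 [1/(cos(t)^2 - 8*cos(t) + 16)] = 2*(-4*cos(t) - cos(2*t) + 2)/(cos(t) - 4)^4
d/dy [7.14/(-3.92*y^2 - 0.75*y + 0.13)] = (55.9776*y + 5.355)/(3.92*y^2 + 0.75*y - 0.13)^2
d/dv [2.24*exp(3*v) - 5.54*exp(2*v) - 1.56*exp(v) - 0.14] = (6.72*exp(2*v) - 11.08*exp(v) - 1.56)*exp(v)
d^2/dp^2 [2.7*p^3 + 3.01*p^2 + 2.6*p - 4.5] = 16.2*p + 6.02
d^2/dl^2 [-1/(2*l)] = -1/l^3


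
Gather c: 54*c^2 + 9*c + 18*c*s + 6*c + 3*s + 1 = 54*c^2 + c*(18*s + 15) + 3*s + 1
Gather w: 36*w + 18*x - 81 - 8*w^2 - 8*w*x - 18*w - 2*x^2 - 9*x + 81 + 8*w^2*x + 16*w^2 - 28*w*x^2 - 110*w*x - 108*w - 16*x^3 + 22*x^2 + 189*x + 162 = w^2*(8*x + 8) + w*(-28*x^2 - 118*x - 90) - 16*x^3 + 20*x^2 + 198*x + 162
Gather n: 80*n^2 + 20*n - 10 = 80*n^2 + 20*n - 10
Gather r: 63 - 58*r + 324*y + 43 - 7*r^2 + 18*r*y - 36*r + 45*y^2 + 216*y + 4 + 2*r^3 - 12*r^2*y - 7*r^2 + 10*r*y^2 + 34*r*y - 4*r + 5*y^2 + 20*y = 2*r^3 + r^2*(-12*y - 14) + r*(10*y^2 + 52*y - 98) + 50*y^2 + 560*y + 110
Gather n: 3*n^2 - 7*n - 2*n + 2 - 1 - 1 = 3*n^2 - 9*n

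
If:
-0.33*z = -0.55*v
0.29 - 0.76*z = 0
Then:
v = 0.23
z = 0.38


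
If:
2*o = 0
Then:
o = 0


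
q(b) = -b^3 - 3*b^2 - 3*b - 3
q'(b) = -3*b^2 - 6*b - 3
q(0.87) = -8.54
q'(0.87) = -10.49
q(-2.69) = 2.83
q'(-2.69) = -8.57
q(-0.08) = -2.78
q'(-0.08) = -2.54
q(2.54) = -46.36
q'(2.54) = -37.59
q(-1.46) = -1.90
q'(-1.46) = -0.63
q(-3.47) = 13.07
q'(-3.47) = -18.30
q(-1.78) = -1.53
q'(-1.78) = -1.83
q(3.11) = -71.43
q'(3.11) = -50.68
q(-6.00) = 123.00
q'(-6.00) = -75.00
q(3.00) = -66.00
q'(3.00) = -48.00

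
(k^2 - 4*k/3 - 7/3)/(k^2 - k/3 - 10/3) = (-3*k^2 + 4*k + 7)/(-3*k^2 + k + 10)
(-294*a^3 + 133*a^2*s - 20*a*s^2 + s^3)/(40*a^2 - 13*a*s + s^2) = (-294*a^3 + 133*a^2*s - 20*a*s^2 + s^3)/(40*a^2 - 13*a*s + s^2)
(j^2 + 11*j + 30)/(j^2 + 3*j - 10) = (j + 6)/(j - 2)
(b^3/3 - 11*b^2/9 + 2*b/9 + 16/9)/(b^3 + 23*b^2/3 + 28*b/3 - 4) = (3*b^3 - 11*b^2 + 2*b + 16)/(3*(3*b^3 + 23*b^2 + 28*b - 12))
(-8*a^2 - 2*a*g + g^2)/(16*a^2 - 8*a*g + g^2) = (-2*a - g)/(4*a - g)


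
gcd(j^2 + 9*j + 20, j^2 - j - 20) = j + 4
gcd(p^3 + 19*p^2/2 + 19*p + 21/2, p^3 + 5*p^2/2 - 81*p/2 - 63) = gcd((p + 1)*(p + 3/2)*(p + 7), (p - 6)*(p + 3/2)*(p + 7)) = p^2 + 17*p/2 + 21/2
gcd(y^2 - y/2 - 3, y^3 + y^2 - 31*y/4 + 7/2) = y - 2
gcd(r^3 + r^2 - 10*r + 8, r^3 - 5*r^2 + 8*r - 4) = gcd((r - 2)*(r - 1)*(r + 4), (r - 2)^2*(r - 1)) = r^2 - 3*r + 2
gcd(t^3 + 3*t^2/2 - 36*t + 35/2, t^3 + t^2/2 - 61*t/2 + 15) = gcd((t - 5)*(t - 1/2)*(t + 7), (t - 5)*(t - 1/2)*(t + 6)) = t^2 - 11*t/2 + 5/2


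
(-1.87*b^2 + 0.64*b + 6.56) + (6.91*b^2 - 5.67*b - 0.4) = 5.04*b^2 - 5.03*b + 6.16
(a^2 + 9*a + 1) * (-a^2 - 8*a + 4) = -a^4 - 17*a^3 - 69*a^2 + 28*a + 4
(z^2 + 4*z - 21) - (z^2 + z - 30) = 3*z + 9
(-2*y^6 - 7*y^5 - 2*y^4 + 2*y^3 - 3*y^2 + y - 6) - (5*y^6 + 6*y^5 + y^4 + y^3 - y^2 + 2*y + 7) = -7*y^6 - 13*y^5 - 3*y^4 + y^3 - 2*y^2 - y - 13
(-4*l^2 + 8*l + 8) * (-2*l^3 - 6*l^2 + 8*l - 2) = 8*l^5 + 8*l^4 - 96*l^3 + 24*l^2 + 48*l - 16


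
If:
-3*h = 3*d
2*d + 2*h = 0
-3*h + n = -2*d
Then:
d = -n/5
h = n/5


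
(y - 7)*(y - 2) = y^2 - 9*y + 14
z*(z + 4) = z^2 + 4*z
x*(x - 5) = x^2 - 5*x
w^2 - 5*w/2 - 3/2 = (w - 3)*(w + 1/2)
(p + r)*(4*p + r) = 4*p^2 + 5*p*r + r^2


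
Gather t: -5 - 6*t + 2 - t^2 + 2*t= -t^2 - 4*t - 3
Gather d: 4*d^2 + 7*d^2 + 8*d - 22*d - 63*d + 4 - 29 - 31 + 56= 11*d^2 - 77*d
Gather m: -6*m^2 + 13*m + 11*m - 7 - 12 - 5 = -6*m^2 + 24*m - 24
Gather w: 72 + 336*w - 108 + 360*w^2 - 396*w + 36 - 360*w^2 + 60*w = 0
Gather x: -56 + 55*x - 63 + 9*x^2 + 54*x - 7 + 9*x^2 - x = 18*x^2 + 108*x - 126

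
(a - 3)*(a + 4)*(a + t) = a^3 + a^2*t + a^2 + a*t - 12*a - 12*t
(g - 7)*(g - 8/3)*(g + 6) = g^3 - 11*g^2/3 - 118*g/3 + 112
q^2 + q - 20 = (q - 4)*(q + 5)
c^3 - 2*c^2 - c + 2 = (c - 2)*(c - 1)*(c + 1)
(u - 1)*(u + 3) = u^2 + 2*u - 3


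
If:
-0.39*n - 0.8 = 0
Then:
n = -2.05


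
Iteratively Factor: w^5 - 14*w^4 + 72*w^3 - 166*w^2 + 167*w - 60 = (w - 5)*(w^4 - 9*w^3 + 27*w^2 - 31*w + 12) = (w - 5)*(w - 1)*(w^3 - 8*w^2 + 19*w - 12) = (w - 5)*(w - 1)^2*(w^2 - 7*w + 12) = (w - 5)*(w - 3)*(w - 1)^2*(w - 4)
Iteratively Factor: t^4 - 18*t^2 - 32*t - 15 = (t + 1)*(t^3 - t^2 - 17*t - 15) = (t + 1)*(t + 3)*(t^2 - 4*t - 5) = (t - 5)*(t + 1)*(t + 3)*(t + 1)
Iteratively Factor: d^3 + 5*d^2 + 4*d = (d)*(d^2 + 5*d + 4) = d*(d + 1)*(d + 4)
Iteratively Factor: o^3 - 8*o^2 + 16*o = (o)*(o^2 - 8*o + 16) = o*(o - 4)*(o - 4)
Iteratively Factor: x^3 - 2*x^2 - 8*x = (x)*(x^2 - 2*x - 8) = x*(x - 4)*(x + 2)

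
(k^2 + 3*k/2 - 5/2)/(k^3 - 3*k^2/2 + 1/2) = (2*k + 5)/(2*k^2 - k - 1)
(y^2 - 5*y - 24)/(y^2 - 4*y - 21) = (y - 8)/(y - 7)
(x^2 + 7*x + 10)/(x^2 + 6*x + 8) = (x + 5)/(x + 4)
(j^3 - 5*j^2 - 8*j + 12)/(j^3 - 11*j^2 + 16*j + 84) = (j - 1)/(j - 7)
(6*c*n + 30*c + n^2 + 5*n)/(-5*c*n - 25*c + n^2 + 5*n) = (-6*c - n)/(5*c - n)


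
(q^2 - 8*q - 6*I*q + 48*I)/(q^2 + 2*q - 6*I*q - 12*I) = (q - 8)/(q + 2)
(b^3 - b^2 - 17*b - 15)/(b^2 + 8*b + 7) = (b^2 - 2*b - 15)/(b + 7)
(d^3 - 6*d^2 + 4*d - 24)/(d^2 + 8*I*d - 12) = (d^2 - 2*d*(3 + I) + 12*I)/(d + 6*I)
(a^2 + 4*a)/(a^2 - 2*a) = (a + 4)/(a - 2)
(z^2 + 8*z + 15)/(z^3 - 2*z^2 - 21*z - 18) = (z + 5)/(z^2 - 5*z - 6)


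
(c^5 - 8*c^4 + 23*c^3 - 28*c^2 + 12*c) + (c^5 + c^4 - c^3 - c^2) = 2*c^5 - 7*c^4 + 22*c^3 - 29*c^2 + 12*c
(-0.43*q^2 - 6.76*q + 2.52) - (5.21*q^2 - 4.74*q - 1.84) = -5.64*q^2 - 2.02*q + 4.36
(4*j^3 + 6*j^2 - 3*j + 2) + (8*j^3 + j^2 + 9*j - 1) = 12*j^3 + 7*j^2 + 6*j + 1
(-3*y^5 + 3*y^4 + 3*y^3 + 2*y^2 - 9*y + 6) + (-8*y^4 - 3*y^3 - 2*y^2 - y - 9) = -3*y^5 - 5*y^4 - 10*y - 3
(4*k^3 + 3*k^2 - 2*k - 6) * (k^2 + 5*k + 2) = 4*k^5 + 23*k^4 + 21*k^3 - 10*k^2 - 34*k - 12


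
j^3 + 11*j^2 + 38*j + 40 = (j + 2)*(j + 4)*(j + 5)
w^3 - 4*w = w*(w - 2)*(w + 2)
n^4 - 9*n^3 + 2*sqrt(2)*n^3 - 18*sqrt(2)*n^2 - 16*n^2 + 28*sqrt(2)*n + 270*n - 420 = (n - 7)*(n - 2)*(n - 3*sqrt(2))*(n + 5*sqrt(2))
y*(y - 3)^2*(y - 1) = y^4 - 7*y^3 + 15*y^2 - 9*y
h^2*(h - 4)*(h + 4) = h^4 - 16*h^2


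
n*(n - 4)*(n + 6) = n^3 + 2*n^2 - 24*n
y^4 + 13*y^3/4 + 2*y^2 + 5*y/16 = y*(y + 1/4)*(y + 1/2)*(y + 5/2)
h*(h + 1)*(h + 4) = h^3 + 5*h^2 + 4*h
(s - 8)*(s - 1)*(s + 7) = s^3 - 2*s^2 - 55*s + 56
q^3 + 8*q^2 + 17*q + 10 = (q + 1)*(q + 2)*(q + 5)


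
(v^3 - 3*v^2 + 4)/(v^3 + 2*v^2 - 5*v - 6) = (v - 2)/(v + 3)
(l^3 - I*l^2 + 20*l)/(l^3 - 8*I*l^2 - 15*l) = (l + 4*I)/(l - 3*I)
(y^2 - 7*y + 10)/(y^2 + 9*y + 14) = (y^2 - 7*y + 10)/(y^2 + 9*y + 14)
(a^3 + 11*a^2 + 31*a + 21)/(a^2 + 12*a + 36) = (a^3 + 11*a^2 + 31*a + 21)/(a^2 + 12*a + 36)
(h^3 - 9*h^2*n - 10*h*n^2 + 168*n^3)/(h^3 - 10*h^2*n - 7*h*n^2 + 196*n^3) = (h - 6*n)/(h - 7*n)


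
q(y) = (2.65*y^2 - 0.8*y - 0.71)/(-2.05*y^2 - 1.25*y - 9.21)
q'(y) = (4.1*y + 1.25)*(2.65*y^2 - 0.8*y - 0.71)/(-2.05*y^2 - 1.25*y - 9.21)^2 + (5.3*y - 0.8)/(-2.05*y^2 - 1.25*y - 9.21)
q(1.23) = -0.17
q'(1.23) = -0.34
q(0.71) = -0.01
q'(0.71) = -0.26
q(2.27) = -0.49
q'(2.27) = -0.27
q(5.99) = -0.99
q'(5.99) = -0.06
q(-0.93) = -0.24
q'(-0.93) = 0.52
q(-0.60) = -0.08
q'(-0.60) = 0.42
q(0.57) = 0.03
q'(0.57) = -0.22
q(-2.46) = -0.93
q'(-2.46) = 0.30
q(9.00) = -1.11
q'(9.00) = -0.02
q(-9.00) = -1.35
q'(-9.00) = 0.00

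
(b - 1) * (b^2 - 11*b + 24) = b^3 - 12*b^2 + 35*b - 24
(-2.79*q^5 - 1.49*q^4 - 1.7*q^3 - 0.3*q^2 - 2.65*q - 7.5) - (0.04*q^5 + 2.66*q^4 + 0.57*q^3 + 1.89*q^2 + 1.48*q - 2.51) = -2.83*q^5 - 4.15*q^4 - 2.27*q^3 - 2.19*q^2 - 4.13*q - 4.99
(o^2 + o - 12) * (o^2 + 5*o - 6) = o^4 + 6*o^3 - 13*o^2 - 66*o + 72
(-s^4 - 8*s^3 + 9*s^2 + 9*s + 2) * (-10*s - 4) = 10*s^5 + 84*s^4 - 58*s^3 - 126*s^2 - 56*s - 8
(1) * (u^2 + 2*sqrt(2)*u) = u^2 + 2*sqrt(2)*u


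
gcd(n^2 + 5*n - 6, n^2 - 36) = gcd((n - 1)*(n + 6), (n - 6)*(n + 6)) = n + 6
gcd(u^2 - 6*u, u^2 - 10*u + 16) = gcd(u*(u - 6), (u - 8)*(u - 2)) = 1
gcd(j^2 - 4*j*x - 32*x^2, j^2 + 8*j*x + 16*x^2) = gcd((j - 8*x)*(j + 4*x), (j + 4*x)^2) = j + 4*x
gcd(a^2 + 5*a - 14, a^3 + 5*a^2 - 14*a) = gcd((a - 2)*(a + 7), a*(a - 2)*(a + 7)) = a^2 + 5*a - 14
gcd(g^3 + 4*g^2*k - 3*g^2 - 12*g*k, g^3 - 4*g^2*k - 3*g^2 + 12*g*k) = g^2 - 3*g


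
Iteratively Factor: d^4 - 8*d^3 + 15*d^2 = (d - 3)*(d^3 - 5*d^2) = d*(d - 3)*(d^2 - 5*d) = d*(d - 5)*(d - 3)*(d)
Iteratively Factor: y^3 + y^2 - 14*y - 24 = (y - 4)*(y^2 + 5*y + 6) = (y - 4)*(y + 3)*(y + 2)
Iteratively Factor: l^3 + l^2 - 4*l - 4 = (l + 1)*(l^2 - 4) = (l + 1)*(l + 2)*(l - 2)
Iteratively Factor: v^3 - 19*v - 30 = (v + 3)*(v^2 - 3*v - 10) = (v - 5)*(v + 3)*(v + 2)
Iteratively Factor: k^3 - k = (k + 1)*(k^2 - k) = k*(k + 1)*(k - 1)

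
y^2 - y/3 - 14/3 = (y - 7/3)*(y + 2)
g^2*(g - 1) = g^3 - g^2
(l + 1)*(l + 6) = l^2 + 7*l + 6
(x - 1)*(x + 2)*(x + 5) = x^3 + 6*x^2 + 3*x - 10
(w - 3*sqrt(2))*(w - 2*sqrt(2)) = w^2 - 5*sqrt(2)*w + 12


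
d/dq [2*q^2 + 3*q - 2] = 4*q + 3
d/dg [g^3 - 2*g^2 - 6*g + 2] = 3*g^2 - 4*g - 6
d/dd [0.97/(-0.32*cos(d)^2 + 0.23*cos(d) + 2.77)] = (0.2231 - 0.6208*cos(d))*sin(d)/(-0.32*cos(d)^2 + 0.23*cos(d) + 2.77)^2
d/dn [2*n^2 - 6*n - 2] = 4*n - 6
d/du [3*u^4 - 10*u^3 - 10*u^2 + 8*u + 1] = 12*u^3 - 30*u^2 - 20*u + 8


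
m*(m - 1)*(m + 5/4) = m^3 + m^2/4 - 5*m/4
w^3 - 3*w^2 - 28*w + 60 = (w - 6)*(w - 2)*(w + 5)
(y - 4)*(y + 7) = y^2 + 3*y - 28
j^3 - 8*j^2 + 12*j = j*(j - 6)*(j - 2)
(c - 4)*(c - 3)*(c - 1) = c^3 - 8*c^2 + 19*c - 12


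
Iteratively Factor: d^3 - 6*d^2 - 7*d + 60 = (d + 3)*(d^2 - 9*d + 20) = (d - 4)*(d + 3)*(d - 5)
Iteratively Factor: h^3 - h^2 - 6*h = (h)*(h^2 - h - 6) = h*(h - 3)*(h + 2)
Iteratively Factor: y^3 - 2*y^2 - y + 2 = (y + 1)*(y^2 - 3*y + 2) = (y - 2)*(y + 1)*(y - 1)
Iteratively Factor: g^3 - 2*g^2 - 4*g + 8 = (g + 2)*(g^2 - 4*g + 4) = (g - 2)*(g + 2)*(g - 2)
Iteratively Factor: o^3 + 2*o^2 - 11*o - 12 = (o + 1)*(o^2 + o - 12) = (o + 1)*(o + 4)*(o - 3)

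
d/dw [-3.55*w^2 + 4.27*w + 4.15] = 4.27 - 7.1*w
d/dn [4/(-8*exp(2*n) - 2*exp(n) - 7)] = (64*exp(n) + 8)*exp(n)/(8*exp(2*n) + 2*exp(n) + 7)^2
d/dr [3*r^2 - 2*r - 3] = 6*r - 2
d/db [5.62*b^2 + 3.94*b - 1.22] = 11.24*b + 3.94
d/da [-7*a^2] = -14*a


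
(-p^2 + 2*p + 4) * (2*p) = -2*p^3 + 4*p^2 + 8*p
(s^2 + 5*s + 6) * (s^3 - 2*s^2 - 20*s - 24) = s^5 + 3*s^4 - 24*s^3 - 136*s^2 - 240*s - 144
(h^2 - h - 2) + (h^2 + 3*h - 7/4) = 2*h^2 + 2*h - 15/4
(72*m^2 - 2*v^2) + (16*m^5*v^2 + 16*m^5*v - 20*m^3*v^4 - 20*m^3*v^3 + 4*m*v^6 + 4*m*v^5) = 16*m^5*v^2 + 16*m^5*v - 20*m^3*v^4 - 20*m^3*v^3 + 72*m^2 + 4*m*v^6 + 4*m*v^5 - 2*v^2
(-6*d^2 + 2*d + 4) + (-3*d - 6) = -6*d^2 - d - 2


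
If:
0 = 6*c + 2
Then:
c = -1/3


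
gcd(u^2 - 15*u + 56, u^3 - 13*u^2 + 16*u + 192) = u - 8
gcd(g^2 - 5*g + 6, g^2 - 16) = 1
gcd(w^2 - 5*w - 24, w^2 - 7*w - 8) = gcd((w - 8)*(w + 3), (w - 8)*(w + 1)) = w - 8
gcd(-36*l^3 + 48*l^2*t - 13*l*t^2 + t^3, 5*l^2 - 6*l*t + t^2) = -l + t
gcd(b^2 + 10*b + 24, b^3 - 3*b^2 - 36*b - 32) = b + 4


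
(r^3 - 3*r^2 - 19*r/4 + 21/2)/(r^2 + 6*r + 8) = (r^2 - 5*r + 21/4)/(r + 4)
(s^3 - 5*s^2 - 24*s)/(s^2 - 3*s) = (s^2 - 5*s - 24)/(s - 3)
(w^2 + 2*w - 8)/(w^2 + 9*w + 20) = (w - 2)/(w + 5)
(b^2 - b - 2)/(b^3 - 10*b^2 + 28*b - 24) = (b + 1)/(b^2 - 8*b + 12)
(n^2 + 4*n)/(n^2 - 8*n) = (n + 4)/(n - 8)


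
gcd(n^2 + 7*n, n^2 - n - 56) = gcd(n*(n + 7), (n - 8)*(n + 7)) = n + 7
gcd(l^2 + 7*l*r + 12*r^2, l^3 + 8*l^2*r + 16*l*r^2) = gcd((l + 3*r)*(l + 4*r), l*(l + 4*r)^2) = l + 4*r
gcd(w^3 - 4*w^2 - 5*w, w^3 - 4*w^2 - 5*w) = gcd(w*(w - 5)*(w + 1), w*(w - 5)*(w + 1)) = w^3 - 4*w^2 - 5*w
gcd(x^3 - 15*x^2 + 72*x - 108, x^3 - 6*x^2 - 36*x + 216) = x^2 - 12*x + 36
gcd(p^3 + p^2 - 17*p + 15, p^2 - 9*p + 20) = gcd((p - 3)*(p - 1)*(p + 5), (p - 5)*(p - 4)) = 1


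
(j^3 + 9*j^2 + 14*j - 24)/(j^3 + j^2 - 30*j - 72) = (j^2 + 5*j - 6)/(j^2 - 3*j - 18)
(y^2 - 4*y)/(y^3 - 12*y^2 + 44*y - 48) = y/(y^2 - 8*y + 12)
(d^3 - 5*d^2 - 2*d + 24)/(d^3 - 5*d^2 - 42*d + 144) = (d^2 - 2*d - 8)/(d^2 - 2*d - 48)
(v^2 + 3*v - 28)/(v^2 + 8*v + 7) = (v - 4)/(v + 1)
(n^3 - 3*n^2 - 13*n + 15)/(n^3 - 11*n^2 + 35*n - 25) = (n + 3)/(n - 5)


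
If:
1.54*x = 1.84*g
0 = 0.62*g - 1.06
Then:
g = 1.71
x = 2.04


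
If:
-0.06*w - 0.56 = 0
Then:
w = -9.33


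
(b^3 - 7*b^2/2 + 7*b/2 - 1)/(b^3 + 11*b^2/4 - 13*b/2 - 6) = 2*(2*b^2 - 3*b + 1)/(4*b^2 + 19*b + 12)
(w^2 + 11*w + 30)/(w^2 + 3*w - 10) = (w + 6)/(w - 2)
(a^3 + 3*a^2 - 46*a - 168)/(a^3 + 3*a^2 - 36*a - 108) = (a^2 - 3*a - 28)/(a^2 - 3*a - 18)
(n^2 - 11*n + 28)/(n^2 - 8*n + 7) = (n - 4)/(n - 1)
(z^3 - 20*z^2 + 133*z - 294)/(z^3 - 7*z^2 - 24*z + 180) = (z^2 - 14*z + 49)/(z^2 - z - 30)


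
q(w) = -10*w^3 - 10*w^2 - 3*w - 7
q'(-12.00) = -4083.00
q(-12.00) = 15869.00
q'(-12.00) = -4083.00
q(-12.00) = 15869.00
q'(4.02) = -568.21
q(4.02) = -830.31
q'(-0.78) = -5.65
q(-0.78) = -6.00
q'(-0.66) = -2.87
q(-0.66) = -6.50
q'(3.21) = -376.32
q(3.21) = -450.43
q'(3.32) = -400.07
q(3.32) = -493.13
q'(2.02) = -165.81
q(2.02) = -136.29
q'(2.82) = -297.97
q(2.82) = -319.24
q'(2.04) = -168.65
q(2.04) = -139.63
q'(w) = -30*w^2 - 20*w - 3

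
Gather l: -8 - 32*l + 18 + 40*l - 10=8*l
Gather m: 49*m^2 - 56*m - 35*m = 49*m^2 - 91*m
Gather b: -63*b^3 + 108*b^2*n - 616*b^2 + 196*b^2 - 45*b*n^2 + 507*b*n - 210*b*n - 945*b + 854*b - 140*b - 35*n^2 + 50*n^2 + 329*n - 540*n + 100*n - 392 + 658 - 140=-63*b^3 + b^2*(108*n - 420) + b*(-45*n^2 + 297*n - 231) + 15*n^2 - 111*n + 126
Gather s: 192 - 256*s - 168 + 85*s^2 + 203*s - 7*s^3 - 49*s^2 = -7*s^3 + 36*s^2 - 53*s + 24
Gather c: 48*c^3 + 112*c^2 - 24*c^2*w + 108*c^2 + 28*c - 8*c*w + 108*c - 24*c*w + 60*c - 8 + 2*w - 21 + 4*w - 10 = 48*c^3 + c^2*(220 - 24*w) + c*(196 - 32*w) + 6*w - 39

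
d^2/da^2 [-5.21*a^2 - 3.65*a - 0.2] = -10.4200000000000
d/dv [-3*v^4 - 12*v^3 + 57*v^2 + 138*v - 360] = -12*v^3 - 36*v^2 + 114*v + 138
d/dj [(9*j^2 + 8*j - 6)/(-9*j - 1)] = (-81*j^2 - 18*j - 62)/(81*j^2 + 18*j + 1)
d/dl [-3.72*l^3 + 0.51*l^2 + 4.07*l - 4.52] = -11.16*l^2 + 1.02*l + 4.07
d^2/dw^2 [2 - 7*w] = 0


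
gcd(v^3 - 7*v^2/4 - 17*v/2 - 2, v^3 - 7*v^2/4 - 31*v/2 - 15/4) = v + 1/4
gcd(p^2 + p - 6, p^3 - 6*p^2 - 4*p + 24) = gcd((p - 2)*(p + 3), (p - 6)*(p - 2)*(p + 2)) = p - 2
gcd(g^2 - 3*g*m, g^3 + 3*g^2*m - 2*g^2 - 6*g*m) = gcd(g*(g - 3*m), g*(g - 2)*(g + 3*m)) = g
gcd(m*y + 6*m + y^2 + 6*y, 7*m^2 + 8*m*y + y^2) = m + y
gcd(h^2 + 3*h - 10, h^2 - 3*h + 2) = h - 2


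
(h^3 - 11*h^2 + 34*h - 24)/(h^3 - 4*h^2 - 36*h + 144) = (h - 1)/(h + 6)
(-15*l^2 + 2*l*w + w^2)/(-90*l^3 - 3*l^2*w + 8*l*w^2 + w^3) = 1/(6*l + w)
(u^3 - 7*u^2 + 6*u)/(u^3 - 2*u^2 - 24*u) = (u - 1)/(u + 4)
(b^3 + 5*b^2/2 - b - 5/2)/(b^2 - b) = b + 7/2 + 5/(2*b)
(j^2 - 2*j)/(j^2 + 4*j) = (j - 2)/(j + 4)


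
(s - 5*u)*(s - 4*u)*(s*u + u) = s^3*u - 9*s^2*u^2 + s^2*u + 20*s*u^3 - 9*s*u^2 + 20*u^3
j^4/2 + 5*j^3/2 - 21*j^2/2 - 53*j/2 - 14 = (j/2 + 1/2)*(j - 4)*(j + 1)*(j + 7)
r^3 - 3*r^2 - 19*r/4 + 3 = (r - 4)*(r - 1/2)*(r + 3/2)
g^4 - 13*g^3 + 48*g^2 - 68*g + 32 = (g - 8)*(g - 2)^2*(g - 1)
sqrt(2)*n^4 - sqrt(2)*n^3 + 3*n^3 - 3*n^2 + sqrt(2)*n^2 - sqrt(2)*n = n*(n - 1)*(n + sqrt(2))*(sqrt(2)*n + 1)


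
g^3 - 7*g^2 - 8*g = g*(g - 8)*(g + 1)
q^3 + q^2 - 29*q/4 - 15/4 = (q - 5/2)*(q + 1/2)*(q + 3)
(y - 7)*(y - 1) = y^2 - 8*y + 7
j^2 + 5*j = j*(j + 5)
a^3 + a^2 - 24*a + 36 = (a - 3)*(a - 2)*(a + 6)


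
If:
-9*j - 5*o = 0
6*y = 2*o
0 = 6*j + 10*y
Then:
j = -5*y/3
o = 3*y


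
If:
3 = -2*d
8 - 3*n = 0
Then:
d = -3/2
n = 8/3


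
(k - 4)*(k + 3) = k^2 - k - 12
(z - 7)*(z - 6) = z^2 - 13*z + 42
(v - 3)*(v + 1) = v^2 - 2*v - 3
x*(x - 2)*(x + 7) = x^3 + 5*x^2 - 14*x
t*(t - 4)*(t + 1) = t^3 - 3*t^2 - 4*t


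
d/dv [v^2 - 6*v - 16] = 2*v - 6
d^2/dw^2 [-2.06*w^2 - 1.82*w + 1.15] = -4.12000000000000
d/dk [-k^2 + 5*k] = 5 - 2*k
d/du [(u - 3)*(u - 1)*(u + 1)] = 3*u^2 - 6*u - 1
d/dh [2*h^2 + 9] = 4*h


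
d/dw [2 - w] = -1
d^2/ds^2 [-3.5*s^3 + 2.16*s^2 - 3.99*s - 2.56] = 4.32 - 21.0*s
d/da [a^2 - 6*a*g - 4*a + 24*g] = 2*a - 6*g - 4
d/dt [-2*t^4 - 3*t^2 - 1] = -8*t^3 - 6*t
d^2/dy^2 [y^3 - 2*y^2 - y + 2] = 6*y - 4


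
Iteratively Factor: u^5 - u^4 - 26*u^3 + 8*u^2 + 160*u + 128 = (u - 4)*(u^4 + 3*u^3 - 14*u^2 - 48*u - 32) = (u - 4)*(u + 1)*(u^3 + 2*u^2 - 16*u - 32) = (u - 4)*(u + 1)*(u + 2)*(u^2 - 16) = (u - 4)*(u + 1)*(u + 2)*(u + 4)*(u - 4)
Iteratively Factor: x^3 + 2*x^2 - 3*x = (x - 1)*(x^2 + 3*x) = (x - 1)*(x + 3)*(x)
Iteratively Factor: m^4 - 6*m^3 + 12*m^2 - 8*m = (m)*(m^3 - 6*m^2 + 12*m - 8) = m*(m - 2)*(m^2 - 4*m + 4) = m*(m - 2)^2*(m - 2)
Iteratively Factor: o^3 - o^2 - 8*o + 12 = (o + 3)*(o^2 - 4*o + 4) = (o - 2)*(o + 3)*(o - 2)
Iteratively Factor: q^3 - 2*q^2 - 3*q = (q + 1)*(q^2 - 3*q) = (q - 3)*(q + 1)*(q)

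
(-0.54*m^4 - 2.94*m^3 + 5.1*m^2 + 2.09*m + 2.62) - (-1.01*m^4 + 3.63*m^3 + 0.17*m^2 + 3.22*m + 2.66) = 0.47*m^4 - 6.57*m^3 + 4.93*m^2 - 1.13*m - 0.04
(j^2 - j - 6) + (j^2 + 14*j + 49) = 2*j^2 + 13*j + 43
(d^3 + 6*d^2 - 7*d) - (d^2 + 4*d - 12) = d^3 + 5*d^2 - 11*d + 12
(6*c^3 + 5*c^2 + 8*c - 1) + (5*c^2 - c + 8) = 6*c^3 + 10*c^2 + 7*c + 7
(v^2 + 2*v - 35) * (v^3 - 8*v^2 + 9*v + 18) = v^5 - 6*v^4 - 42*v^3 + 316*v^2 - 279*v - 630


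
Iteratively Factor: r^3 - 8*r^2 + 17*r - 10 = (r - 1)*(r^2 - 7*r + 10) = (r - 5)*(r - 1)*(r - 2)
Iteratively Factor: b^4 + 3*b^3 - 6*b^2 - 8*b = (b)*(b^3 + 3*b^2 - 6*b - 8) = b*(b + 4)*(b^2 - b - 2) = b*(b + 1)*(b + 4)*(b - 2)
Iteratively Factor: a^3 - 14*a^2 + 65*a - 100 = (a - 4)*(a^2 - 10*a + 25) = (a - 5)*(a - 4)*(a - 5)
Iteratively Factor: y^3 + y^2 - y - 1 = (y + 1)*(y^2 - 1) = (y - 1)*(y + 1)*(y + 1)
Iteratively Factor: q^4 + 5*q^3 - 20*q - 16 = (q + 2)*(q^3 + 3*q^2 - 6*q - 8) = (q - 2)*(q + 2)*(q^2 + 5*q + 4) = (q - 2)*(q + 1)*(q + 2)*(q + 4)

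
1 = 1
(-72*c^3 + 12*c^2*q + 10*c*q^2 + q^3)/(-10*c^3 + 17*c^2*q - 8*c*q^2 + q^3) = (36*c^2 + 12*c*q + q^2)/(5*c^2 - 6*c*q + q^2)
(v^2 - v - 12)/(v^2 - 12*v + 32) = (v + 3)/(v - 8)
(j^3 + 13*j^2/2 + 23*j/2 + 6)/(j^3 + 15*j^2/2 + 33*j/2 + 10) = (2*j + 3)/(2*j + 5)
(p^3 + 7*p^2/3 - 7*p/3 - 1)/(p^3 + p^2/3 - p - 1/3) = (p + 3)/(p + 1)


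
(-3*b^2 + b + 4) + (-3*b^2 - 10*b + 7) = -6*b^2 - 9*b + 11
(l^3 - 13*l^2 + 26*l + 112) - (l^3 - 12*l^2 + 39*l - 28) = -l^2 - 13*l + 140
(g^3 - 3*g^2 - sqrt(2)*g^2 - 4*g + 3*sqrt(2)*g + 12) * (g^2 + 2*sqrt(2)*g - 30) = g^5 - 3*g^4 + sqrt(2)*g^4 - 38*g^3 - 3*sqrt(2)*g^3 + 22*sqrt(2)*g^2 + 114*g^2 - 66*sqrt(2)*g + 120*g - 360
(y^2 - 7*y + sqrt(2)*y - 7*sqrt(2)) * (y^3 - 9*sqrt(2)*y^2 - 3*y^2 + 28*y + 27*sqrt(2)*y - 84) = y^5 - 8*sqrt(2)*y^4 - 10*y^4 + 31*y^3 + 80*sqrt(2)*y^3 - 140*sqrt(2)*y^2 - 100*y^2 - 280*sqrt(2)*y + 210*y + 588*sqrt(2)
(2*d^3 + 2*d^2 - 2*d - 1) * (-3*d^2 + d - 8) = -6*d^5 - 4*d^4 - 8*d^3 - 15*d^2 + 15*d + 8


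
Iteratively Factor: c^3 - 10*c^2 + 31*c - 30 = (c - 5)*(c^2 - 5*c + 6) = (c - 5)*(c - 3)*(c - 2)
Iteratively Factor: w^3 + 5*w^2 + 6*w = (w)*(w^2 + 5*w + 6) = w*(w + 3)*(w + 2)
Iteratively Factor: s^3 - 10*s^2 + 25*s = (s - 5)*(s^2 - 5*s) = (s - 5)^2*(s)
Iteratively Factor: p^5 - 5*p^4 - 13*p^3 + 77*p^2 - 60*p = (p - 3)*(p^4 - 2*p^3 - 19*p^2 + 20*p) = (p - 3)*(p - 1)*(p^3 - p^2 - 20*p) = (p - 5)*(p - 3)*(p - 1)*(p^2 + 4*p) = p*(p - 5)*(p - 3)*(p - 1)*(p + 4)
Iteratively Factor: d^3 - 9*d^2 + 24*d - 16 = (d - 4)*(d^2 - 5*d + 4) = (d - 4)*(d - 1)*(d - 4)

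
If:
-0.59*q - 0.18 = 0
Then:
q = -0.31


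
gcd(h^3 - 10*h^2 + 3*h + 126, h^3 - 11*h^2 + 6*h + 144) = h^2 - 3*h - 18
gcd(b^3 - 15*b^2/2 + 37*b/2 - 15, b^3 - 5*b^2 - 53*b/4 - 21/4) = 1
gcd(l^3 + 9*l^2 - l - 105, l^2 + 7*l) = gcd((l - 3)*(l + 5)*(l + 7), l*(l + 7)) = l + 7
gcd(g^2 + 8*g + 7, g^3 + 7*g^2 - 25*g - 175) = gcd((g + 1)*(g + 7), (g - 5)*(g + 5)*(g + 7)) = g + 7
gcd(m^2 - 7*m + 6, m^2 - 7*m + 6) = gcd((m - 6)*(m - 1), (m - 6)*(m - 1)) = m^2 - 7*m + 6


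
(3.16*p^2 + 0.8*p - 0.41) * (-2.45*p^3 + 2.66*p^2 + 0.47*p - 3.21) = -7.742*p^5 + 6.4456*p^4 + 4.6177*p^3 - 10.8582*p^2 - 2.7607*p + 1.3161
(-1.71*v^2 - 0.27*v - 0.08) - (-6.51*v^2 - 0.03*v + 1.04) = 4.8*v^2 - 0.24*v - 1.12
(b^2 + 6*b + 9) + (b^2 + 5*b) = 2*b^2 + 11*b + 9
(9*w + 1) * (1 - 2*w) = -18*w^2 + 7*w + 1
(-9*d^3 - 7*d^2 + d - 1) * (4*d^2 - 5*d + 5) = -36*d^5 + 17*d^4 - 6*d^3 - 44*d^2 + 10*d - 5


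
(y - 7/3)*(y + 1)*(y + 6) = y^3 + 14*y^2/3 - 31*y/3 - 14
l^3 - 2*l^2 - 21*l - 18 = (l - 6)*(l + 1)*(l + 3)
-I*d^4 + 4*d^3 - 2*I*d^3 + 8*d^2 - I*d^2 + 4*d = d*(d + 1)*(d + 4*I)*(-I*d - I)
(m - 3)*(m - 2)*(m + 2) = m^3 - 3*m^2 - 4*m + 12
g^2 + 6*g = g*(g + 6)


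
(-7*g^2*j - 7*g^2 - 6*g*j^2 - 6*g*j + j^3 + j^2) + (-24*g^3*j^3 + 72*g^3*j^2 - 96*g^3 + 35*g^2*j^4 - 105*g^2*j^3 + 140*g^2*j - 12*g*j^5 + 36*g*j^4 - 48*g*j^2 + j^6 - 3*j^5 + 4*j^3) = -24*g^3*j^3 + 72*g^3*j^2 - 96*g^3 + 35*g^2*j^4 - 105*g^2*j^3 + 133*g^2*j - 7*g^2 - 12*g*j^5 + 36*g*j^4 - 54*g*j^2 - 6*g*j + j^6 - 3*j^5 + 5*j^3 + j^2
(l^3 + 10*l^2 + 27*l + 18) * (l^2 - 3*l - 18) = l^5 + 7*l^4 - 21*l^3 - 243*l^2 - 540*l - 324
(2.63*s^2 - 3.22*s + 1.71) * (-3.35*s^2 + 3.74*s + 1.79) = -8.8105*s^4 + 20.6232*s^3 - 13.0636*s^2 + 0.6316*s + 3.0609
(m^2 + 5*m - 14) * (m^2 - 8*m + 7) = m^4 - 3*m^3 - 47*m^2 + 147*m - 98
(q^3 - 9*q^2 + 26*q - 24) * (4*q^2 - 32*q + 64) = 4*q^5 - 68*q^4 + 456*q^3 - 1504*q^2 + 2432*q - 1536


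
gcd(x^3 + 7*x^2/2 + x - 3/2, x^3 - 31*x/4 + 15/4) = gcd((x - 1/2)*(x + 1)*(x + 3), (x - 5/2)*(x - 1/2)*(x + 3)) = x^2 + 5*x/2 - 3/2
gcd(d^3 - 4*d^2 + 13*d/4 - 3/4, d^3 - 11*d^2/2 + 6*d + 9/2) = d - 3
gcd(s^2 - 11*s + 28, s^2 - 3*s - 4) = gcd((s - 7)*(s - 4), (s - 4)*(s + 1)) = s - 4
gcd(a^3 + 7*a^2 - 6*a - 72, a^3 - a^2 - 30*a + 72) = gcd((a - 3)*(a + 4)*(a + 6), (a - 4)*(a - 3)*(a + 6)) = a^2 + 3*a - 18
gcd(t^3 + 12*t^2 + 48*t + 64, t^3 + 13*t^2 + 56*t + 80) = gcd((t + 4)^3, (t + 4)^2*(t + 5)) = t^2 + 8*t + 16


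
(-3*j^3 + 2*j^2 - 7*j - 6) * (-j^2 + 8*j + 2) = 3*j^5 - 26*j^4 + 17*j^3 - 46*j^2 - 62*j - 12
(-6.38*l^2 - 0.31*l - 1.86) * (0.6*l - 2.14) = -3.828*l^3 + 13.4672*l^2 - 0.4526*l + 3.9804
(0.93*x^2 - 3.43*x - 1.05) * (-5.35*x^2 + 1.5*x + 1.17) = -4.9755*x^4 + 19.7455*x^3 + 1.5606*x^2 - 5.5881*x - 1.2285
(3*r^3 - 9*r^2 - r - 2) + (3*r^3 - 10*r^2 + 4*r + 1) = 6*r^3 - 19*r^2 + 3*r - 1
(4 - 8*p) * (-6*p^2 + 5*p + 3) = 48*p^3 - 64*p^2 - 4*p + 12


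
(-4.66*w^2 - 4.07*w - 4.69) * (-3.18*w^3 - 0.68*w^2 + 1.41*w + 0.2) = 14.8188*w^5 + 16.1114*w^4 + 11.1112*w^3 - 3.4815*w^2 - 7.4269*w - 0.938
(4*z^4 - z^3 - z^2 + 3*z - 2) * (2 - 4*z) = -16*z^5 + 12*z^4 + 2*z^3 - 14*z^2 + 14*z - 4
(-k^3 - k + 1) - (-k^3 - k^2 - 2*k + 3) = k^2 + k - 2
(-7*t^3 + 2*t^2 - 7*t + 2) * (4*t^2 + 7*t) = -28*t^5 - 41*t^4 - 14*t^3 - 41*t^2 + 14*t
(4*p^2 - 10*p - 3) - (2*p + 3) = 4*p^2 - 12*p - 6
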